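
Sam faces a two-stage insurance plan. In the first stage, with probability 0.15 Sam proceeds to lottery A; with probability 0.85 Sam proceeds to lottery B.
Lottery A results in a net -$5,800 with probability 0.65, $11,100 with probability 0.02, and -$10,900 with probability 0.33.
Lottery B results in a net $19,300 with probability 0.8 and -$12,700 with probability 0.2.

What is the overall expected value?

EV(A) = 0.65 × (-5800) + 0.02 × 11100 + 0.33 × (-10900) = -3770 + 222 − 3597 = -7145
EV(B) = 0.8 × 19300 + 0.2 × (-12700) = 15440 − 2540 = 12900
Overall = 0.15 × (-7145) + 0.85 × 12900 = -1071.75 + 10965 = 9893.25

$9,893.25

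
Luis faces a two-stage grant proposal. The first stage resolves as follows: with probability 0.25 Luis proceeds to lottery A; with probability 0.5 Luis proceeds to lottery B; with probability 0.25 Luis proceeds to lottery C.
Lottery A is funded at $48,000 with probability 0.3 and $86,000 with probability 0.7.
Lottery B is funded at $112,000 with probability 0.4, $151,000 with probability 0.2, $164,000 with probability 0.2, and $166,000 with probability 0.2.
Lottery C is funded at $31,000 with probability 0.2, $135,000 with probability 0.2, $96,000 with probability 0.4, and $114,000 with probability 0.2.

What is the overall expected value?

$112,750

EV(A) = 0.3 × 48000 + 0.7 × 86000 = 14400 + 60200 = 74600
EV(B) = 0.4 × 112000 + 0.2 × 151000 + 0.2 × 164000 + 0.2 × 166000 = 44800 + 30200 + 32800 + 33200 = 141000
EV(C) = 0.2 × 31000 + 0.2 × 135000 + 0.4 × 96000 + 0.2 × 114000 = 6200 + 27000 + 38400 + 22800 = 94400
Overall = 0.25 × 74600 + 0.5 × 141000 + 0.25 × 94400 = 18650 + 70500 + 23600 = 112750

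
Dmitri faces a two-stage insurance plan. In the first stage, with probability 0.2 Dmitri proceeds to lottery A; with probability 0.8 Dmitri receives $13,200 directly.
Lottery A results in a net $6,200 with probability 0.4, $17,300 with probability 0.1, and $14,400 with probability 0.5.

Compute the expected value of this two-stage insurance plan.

EV(A) = 0.4 × 6200 + 0.1 × 17300 + 0.5 × 14400 = 2480 + 1730 + 7200 = 11410
Branch B: 13200 (certain)
Overall = 0.2 × 11410 + 0.8 × 13200 = 2282 + 10560 = 12842

$12,842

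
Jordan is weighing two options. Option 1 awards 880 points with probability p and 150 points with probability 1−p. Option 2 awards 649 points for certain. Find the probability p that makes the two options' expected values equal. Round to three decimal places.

p·880 + (1−p)·150 = 649
730p + 150 = 649
p = (649 − 150) / 730

p = 0.684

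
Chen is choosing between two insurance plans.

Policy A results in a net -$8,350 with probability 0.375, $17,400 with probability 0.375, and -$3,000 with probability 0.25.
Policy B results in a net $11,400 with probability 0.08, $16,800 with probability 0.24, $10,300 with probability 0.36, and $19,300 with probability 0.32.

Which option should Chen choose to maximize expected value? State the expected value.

Policy B ($14,828)

Policy A = 0.375 × (-8350) + 0.375 × 17400 + 0.25 × (-3000) = -3131.25 + 6525 − 750 = 2643.75
Policy B = 0.08 × 11400 + 0.24 × 16800 + 0.36 × 10300 + 0.32 × 19300 = 912 + 4032 + 3708 + 6176 = 14828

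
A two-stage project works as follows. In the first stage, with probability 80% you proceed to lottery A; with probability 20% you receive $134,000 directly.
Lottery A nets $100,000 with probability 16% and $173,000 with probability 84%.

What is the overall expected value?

$155,856

EV(A) = 0.16 × 100000 + 0.84 × 173000 = 16000 + 145320 = 161320
Branch B: 134000 (certain)
Overall = 0.8 × 161320 + 0.2 × 134000 = 129056 + 26800 = 155856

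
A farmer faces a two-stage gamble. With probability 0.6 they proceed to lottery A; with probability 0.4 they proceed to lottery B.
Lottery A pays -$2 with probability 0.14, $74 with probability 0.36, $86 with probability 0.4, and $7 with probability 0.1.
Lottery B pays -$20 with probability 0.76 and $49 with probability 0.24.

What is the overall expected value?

$35.50

EV(A) = 0.14 × (-2) + 0.36 × 74 + 0.4 × 86 + 0.1 × 7 = -0.28 + 26.64 + 34.4 + 0.7 = 61.46
EV(B) = 0.76 × (-20) + 0.24 × 49 = -15.2 + 11.76 = -3.44
Overall = 0.6 × 61.46 + 0.4 × (-3.44) = 36.876 − 1.376 = 35.5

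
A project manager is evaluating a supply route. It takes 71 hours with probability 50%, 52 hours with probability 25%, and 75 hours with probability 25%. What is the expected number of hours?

EV = 0.5 × 71 + 0.25 × 52 + 0.25 × 75 = 35.5 + 13 + 18.75 = 67.25

67.25 hours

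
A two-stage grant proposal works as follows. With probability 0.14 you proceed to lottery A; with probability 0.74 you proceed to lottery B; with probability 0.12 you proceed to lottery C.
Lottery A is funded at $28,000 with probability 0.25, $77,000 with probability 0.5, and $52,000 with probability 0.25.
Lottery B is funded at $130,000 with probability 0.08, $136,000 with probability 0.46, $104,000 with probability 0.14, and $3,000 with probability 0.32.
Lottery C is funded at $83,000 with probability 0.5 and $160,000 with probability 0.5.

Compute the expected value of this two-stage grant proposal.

$88,245.20

EV(A) = 0.25 × 28000 + 0.5 × 77000 + 0.25 × 52000 = 7000 + 38500 + 13000 = 58500
EV(B) = 0.08 × 130000 + 0.46 × 136000 + 0.14 × 104000 + 0.32 × 3000 = 10400 + 62560 + 14560 + 960 = 88480
EV(C) = 0.5 × 83000 + 0.5 × 160000 = 41500 + 80000 = 121500
Overall = 0.14 × 58500 + 0.74 × 88480 + 0.12 × 121500 = 8190 + 65475.2 + 14580 = 88245.2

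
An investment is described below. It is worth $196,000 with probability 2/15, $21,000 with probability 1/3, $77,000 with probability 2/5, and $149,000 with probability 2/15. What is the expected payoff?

$83,800

EV = 2/15 × 196000 + 1/3 × 21000 + 2/5 × 77000 + 2/15 × 149000 = 26133.3333 + 7000 + 30800 + 19866.6667 = 83800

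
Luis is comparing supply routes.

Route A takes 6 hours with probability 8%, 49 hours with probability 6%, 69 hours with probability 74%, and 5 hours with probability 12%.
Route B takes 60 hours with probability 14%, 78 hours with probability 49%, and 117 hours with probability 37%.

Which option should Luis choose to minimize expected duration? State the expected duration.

Route A = 0.08 × 6 + 0.06 × 49 + 0.74 × 69 + 0.12 × 5 = 0.48 + 2.94 + 51.06 + 0.6 = 55.08
Route B = 0.14 × 60 + 0.49 × 78 + 0.37 × 117 = 8.4 + 38.22 + 43.29 = 89.91

Route A (55.08 hours)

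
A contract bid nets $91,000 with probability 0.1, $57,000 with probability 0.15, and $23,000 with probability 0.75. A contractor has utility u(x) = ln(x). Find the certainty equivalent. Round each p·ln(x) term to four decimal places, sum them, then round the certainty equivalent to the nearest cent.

E[u] = 0.1·ln(91000) + 0.15·ln(57000) + 0.75·ln(23000) = 1.1419 + 1.6426 + 7.5324 = 10.3169
CE = e^10.3169 ≈ 30239.37

$30,239.37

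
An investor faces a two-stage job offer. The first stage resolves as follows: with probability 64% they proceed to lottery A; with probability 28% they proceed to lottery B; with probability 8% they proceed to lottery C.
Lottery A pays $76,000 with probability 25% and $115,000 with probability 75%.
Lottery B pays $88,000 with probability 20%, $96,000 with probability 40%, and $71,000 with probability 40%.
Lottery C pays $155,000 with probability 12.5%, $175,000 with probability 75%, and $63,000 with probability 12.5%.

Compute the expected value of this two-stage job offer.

$103,672

EV(A) = 0.25 × 76000 + 0.75 × 115000 = 19000 + 86250 = 105250
EV(B) = 0.2 × 88000 + 0.4 × 96000 + 0.4 × 71000 = 17600 + 38400 + 28400 = 84400
EV(C) = 0.125 × 155000 + 0.75 × 175000 + 0.125 × 63000 = 19375 + 131250 + 7875 = 158500
Overall = 0.64 × 105250 + 0.28 × 84400 + 0.08 × 158500 = 67360 + 23632 + 12680 = 103672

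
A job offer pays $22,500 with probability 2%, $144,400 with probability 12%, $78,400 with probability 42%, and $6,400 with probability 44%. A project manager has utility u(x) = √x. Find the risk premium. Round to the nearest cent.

$12,960.04

E[u] = 0.02·√22500 + 0.12·√144400 + 0.42·√78400 + 0.44·√6400 = 0.02·150 + 0.12·380 + 0.42·280 + 0.44·80 = 201.4
CE = (201.4)² = 40561.96
Risk premium = EV − CE = 53522 − 40561.96 = 12960.04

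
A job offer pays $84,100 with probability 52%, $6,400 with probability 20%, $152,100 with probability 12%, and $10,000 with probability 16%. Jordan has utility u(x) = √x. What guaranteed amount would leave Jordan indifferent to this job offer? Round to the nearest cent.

E[u] = 0.52·√84100 + 0.2·√6400 + 0.12·√152100 + 0.16·√10000 = 0.52·290 + 0.2·80 + 0.12·390 + 0.16·100 = 229.6
CE = (229.6)² = 52716.16

$52,716.16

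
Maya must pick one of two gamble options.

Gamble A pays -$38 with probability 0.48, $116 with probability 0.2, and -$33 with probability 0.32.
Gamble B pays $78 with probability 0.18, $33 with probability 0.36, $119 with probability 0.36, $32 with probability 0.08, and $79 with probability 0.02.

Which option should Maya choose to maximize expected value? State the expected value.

Gamble B ($72.90)

Gamble A = 0.48 × (-38) + 0.2 × 116 + 0.32 × (-33) = -18.24 + 23.2 − 10.56 = -5.6
Gamble B = 0.18 × 78 + 0.36 × 33 + 0.36 × 119 + 0.08 × 32 + 0.02 × 79 = 14.04 + 11.88 + 42.84 + 2.56 + 1.58 = 72.9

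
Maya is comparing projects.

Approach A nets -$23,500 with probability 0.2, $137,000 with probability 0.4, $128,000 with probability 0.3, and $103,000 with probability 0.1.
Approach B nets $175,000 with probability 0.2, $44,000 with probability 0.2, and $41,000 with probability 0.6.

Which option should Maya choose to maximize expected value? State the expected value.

Approach A ($98,800)

Approach A = 0.2 × (-23500) + 0.4 × 137000 + 0.3 × 128000 + 0.1 × 103000 = -4700 + 54800 + 38400 + 10300 = 98800
Approach B = 0.2 × 175000 + 0.2 × 44000 + 0.6 × 41000 = 35000 + 8800 + 24600 = 68400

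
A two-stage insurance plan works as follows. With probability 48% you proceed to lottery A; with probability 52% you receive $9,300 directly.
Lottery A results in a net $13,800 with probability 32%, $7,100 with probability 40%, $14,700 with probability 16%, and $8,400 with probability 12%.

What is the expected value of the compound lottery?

EV(A) = 0.32 × 13800 + 0.4 × 7100 + 0.16 × 14700 + 0.12 × 8400 = 4416 + 2840 + 2352 + 1008 = 10616
Branch B: 9300 (certain)
Overall = 0.48 × 10616 + 0.52 × 9300 = 5095.68 + 4836 = 9931.68

$9,931.68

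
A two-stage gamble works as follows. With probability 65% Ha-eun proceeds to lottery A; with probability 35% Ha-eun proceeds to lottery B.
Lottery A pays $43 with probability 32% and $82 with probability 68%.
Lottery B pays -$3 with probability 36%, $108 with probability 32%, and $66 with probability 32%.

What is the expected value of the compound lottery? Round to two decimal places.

$64.30

EV(A) = 0.32 × 43 + 0.68 × 82 = 13.76 + 55.76 = 69.52
EV(B) = 0.36 × (-3) + 0.32 × 108 + 0.32 × 66 = -1.08 + 34.56 + 21.12 = 54.6
Overall = 0.65 × 69.52 + 0.35 × 54.6 = 45.188 + 19.11 = 64.298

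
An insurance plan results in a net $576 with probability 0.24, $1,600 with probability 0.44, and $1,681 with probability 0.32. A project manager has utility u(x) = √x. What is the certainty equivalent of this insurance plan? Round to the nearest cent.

$1,330.79

E[u] = 0.24·√576 + 0.44·√1600 + 0.32·√1681 = 0.24·24 + 0.44·40 + 0.32·41 = 36.48
CE = (36.48)² = 1330.7904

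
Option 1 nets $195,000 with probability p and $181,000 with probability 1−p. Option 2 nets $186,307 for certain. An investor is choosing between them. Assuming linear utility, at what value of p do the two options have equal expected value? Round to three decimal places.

p·195000 + (1−p)·181000 = 186307
14000p + 181000 = 186307
p = (186307 − 181000) / 14000

p = 0.379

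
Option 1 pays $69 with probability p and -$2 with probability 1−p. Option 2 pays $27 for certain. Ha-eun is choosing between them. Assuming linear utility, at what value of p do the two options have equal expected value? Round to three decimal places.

p = 0.408

p·69 + (1−p)·(-2) = 27
71p − 2 = 27
p = (27 + 2) / 71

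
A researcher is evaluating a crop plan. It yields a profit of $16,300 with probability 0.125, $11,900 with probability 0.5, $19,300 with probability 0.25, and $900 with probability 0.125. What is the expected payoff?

EV = 0.125 × 16300 + 0.5 × 11900 + 0.25 × 19300 + 0.125 × 900 = 2037.5 + 5950 + 4825 + 112.5 = 12925

$12,925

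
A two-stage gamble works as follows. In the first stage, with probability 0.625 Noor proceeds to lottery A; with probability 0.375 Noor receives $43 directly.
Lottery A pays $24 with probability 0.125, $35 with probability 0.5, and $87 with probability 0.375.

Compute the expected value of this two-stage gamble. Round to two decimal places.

EV(A) = 0.125 × 24 + 0.5 × 35 + 0.375 × 87 = 3 + 17.5 + 32.625 = 53.125
Branch B: 43 (certain)
Overall = 0.625 × 53.125 + 0.375 × 43 = 33.203125 + 16.125 = 49.328125

$49.33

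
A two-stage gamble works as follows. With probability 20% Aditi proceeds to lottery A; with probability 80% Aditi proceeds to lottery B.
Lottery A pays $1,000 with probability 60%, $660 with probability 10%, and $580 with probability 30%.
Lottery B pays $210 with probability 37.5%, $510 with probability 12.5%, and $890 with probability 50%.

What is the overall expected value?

$638

EV(A) = 0.6 × 1000 + 0.1 × 660 + 0.3 × 580 = 600 + 66 + 174 = 840
EV(B) = 0.375 × 210 + 0.125 × 510 + 0.5 × 890 = 78.75 + 63.75 + 445 = 587.5
Overall = 0.2 × 840 + 0.8 × 587.5 = 168 + 470 = 638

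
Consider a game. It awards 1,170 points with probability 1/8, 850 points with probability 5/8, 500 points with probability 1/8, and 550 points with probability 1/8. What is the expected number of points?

EV = 1/8 × 1170 + 5/8 × 850 + 1/8 × 500 + 1/8 × 550 = 146.25 + 531.25 + 62.5 + 68.75 = 808.75

808.75 points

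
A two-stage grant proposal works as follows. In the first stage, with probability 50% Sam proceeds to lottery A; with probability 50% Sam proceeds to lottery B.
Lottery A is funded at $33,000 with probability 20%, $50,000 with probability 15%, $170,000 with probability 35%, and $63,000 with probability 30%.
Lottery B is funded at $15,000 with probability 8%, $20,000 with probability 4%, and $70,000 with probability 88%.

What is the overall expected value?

EV(A) = 0.2 × 33000 + 0.15 × 50000 + 0.35 × 170000 + 0.3 × 63000 = 6600 + 7500 + 59500 + 18900 = 92500
EV(B) = 0.08 × 15000 + 0.04 × 20000 + 0.88 × 70000 = 1200 + 800 + 61600 = 63600
Overall = 0.5 × 92500 + 0.5 × 63600 = 46250 + 31800 = 78050

$78,050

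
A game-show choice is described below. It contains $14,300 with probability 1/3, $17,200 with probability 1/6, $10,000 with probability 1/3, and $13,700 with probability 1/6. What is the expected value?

EV = 1/3 × 14300 + 1/6 × 17200 + 1/3 × 10000 + 1/6 × 13700 = 4766.6667 + 2866.6667 + 3333.3333 + 2283.3333 = 13250

$13,250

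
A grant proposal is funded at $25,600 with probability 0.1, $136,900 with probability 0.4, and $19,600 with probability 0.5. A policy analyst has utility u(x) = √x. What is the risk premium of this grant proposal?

$12,364

E[u] = 0.1·√25600 + 0.4·√136900 + 0.5·√19600 = 0.1·160 + 0.4·370 + 0.5·140 = 234
CE = (234)² = 54756
Risk premium = EV − CE = 67120 − 54756 = 12364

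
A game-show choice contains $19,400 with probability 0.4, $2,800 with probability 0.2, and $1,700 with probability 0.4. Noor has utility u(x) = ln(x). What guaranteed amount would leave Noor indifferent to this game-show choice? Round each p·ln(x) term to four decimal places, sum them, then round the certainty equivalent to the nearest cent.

$4,974.60

E[u] = 0.4·ln(19400) + 0.2·ln(2800) + 0.4·ln(1700) = 3.9492 + 1.5875 + 2.9754 = 8.5121
CE = e^8.5121 ≈ 4974.60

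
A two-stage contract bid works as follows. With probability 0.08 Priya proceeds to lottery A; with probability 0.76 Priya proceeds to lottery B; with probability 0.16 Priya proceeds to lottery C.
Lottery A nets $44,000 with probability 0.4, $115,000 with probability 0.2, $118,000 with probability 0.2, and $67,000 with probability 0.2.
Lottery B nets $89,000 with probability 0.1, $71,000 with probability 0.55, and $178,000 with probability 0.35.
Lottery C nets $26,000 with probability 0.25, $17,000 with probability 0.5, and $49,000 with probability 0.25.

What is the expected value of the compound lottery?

EV(A) = 0.4 × 44000 + 0.2 × 115000 + 0.2 × 118000 + 0.2 × 67000 = 17600 + 23000 + 23600 + 13400 = 77600
EV(B) = 0.1 × 89000 + 0.55 × 71000 + 0.35 × 178000 = 8900 + 39050 + 62300 = 110250
EV(C) = 0.25 × 26000 + 0.5 × 17000 + 0.25 × 49000 = 6500 + 8500 + 12250 = 27250
Overall = 0.08 × 77600 + 0.76 × 110250 + 0.16 × 27250 = 6208 + 83790 + 4360 = 94358

$94,358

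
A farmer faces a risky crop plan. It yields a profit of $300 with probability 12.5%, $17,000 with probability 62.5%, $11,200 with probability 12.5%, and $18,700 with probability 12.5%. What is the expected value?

EV = 0.125 × 300 + 0.625 × 17000 + 0.125 × 11200 + 0.125 × 18700 = 37.5 + 10625 + 1400 + 2337.5 = 14400

$14,400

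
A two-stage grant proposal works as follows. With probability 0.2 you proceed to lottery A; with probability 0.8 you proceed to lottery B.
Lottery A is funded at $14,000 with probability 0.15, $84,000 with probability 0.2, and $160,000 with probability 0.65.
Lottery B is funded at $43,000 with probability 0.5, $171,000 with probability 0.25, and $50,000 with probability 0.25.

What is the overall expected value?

EV(A) = 0.15 × 14000 + 0.2 × 84000 + 0.65 × 160000 = 2100 + 16800 + 104000 = 122900
EV(B) = 0.5 × 43000 + 0.25 × 171000 + 0.25 × 50000 = 21500 + 42750 + 12500 = 76750
Overall = 0.2 × 122900 + 0.8 × 76750 = 24580 + 61400 = 85980

$85,980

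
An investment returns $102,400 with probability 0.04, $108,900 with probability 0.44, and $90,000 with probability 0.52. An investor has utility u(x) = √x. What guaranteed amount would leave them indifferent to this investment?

E[u] = 0.04·√102400 + 0.44·√108900 + 0.52·√90000 = 0.04·320 + 0.44·330 + 0.52·300 = 314
CE = (314)² = 98596

$98,596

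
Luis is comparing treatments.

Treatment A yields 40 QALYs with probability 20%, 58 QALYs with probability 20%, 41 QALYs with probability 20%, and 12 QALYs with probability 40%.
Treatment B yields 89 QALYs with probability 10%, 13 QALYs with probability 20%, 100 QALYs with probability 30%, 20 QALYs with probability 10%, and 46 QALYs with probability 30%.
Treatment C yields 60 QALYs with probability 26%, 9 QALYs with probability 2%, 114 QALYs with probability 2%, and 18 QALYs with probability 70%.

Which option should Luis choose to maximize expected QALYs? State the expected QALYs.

Treatment B (57.3 QALYs)

Treatment A = 0.2 × 40 + 0.2 × 58 + 0.2 × 41 + 0.4 × 12 = 8 + 11.6 + 8.2 + 4.8 = 32.6
Treatment B = 0.1 × 89 + 0.2 × 13 + 0.3 × 100 + 0.1 × 20 + 0.3 × 46 = 8.9 + 2.6 + 30 + 2 + 13.8 = 57.3
Treatment C = 0.26 × 60 + 0.02 × 9 + 0.02 × 114 + 0.7 × 18 = 15.6 + 0.18 + 2.28 + 12.6 = 30.66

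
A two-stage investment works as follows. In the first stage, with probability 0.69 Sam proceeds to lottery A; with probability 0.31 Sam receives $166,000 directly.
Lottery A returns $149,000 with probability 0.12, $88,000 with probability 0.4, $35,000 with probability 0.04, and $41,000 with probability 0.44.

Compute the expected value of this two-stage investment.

EV(A) = 0.12 × 149000 + 0.4 × 88000 + 0.04 × 35000 + 0.44 × 41000 = 17880 + 35200 + 1400 + 18040 = 72520
Branch B: 166000 (certain)
Overall = 0.69 × 72520 + 0.31 × 166000 = 50038.8 + 51460 = 101498.8

$101,498.80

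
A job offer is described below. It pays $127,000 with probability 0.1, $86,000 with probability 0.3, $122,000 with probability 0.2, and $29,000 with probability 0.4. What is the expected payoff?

$74,500

EV = 0.1 × 127000 + 0.3 × 86000 + 0.2 × 122000 + 0.4 × 29000 = 12700 + 25800 + 24400 + 11600 = 74500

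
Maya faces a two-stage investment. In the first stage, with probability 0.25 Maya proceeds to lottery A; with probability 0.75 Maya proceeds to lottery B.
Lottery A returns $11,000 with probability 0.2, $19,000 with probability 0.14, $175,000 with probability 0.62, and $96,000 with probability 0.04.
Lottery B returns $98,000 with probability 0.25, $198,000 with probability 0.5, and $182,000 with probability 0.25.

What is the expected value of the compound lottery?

EV(A) = 0.2 × 11000 + 0.14 × 19000 + 0.62 × 175000 + 0.04 × 96000 = 2200 + 2660 + 108500 + 3840 = 117200
EV(B) = 0.25 × 98000 + 0.5 × 198000 + 0.25 × 182000 = 24500 + 99000 + 45500 = 169000
Overall = 0.25 × 117200 + 0.75 × 169000 = 29300 + 126750 = 156050

$156,050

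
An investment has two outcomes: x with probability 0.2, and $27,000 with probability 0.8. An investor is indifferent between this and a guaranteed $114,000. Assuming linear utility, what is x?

0.2·x + 0.8·27000 = 114000
0.2·x = 114000 − 21600 = 92400
x = 92400 / 0.2 = 462000

x = $462,000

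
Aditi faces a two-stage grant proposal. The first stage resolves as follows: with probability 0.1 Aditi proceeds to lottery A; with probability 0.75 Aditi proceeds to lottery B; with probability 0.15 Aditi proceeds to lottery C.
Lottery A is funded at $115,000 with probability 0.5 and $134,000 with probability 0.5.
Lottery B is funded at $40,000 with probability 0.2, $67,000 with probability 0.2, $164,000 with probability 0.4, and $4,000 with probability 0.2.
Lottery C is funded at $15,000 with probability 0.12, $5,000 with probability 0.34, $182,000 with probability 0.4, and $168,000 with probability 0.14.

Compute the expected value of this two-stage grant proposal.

EV(A) = 0.5 × 115000 + 0.5 × 134000 = 57500 + 67000 = 124500
EV(B) = 0.2 × 40000 + 0.2 × 67000 + 0.4 × 164000 + 0.2 × 4000 = 8000 + 13400 + 65600 + 800 = 87800
EV(C) = 0.12 × 15000 + 0.34 × 5000 + 0.4 × 182000 + 0.14 × 168000 = 1800 + 1700 + 72800 + 23520 = 99820
Overall = 0.1 × 124500 + 0.75 × 87800 + 0.15 × 99820 = 12450 + 65850 + 14973 = 93273

$93,273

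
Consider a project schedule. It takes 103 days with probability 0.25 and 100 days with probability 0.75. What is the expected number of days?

100.75 days

EV = 0.25 × 103 + 0.75 × 100 = 25.75 + 75 = 100.75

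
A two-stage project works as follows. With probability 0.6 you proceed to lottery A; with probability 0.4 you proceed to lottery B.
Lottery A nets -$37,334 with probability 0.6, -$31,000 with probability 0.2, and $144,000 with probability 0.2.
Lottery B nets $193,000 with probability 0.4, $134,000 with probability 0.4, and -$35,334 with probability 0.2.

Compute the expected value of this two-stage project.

$49,613.04

EV(A) = 0.6 × (-37334) + 0.2 × (-31000) + 0.2 × 144000 = -22400.4 − 6200 + 28800 = 199.6
EV(B) = 0.4 × 193000 + 0.4 × 134000 + 0.2 × (-35334) = 77200 + 53600 − 7066.8 = 123733.2
Overall = 0.6 × 199.6 + 0.4 × 123733.2 = 119.76 + 49493.28 = 49613.04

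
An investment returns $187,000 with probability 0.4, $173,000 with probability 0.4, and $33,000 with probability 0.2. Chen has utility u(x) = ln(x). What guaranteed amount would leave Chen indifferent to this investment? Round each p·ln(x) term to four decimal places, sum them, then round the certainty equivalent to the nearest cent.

$128,129.92

E[u] = 0.4·ln(187000) + 0.4·ln(173000) + 0.2·ln(33000) = 4.8555 + 4.8244 + 2.0809 = 11.7608
CE = e^11.7608 ≈ 128129.92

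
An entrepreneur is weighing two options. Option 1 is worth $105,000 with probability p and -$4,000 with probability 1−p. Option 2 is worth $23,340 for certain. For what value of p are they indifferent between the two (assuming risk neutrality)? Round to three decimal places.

p·105000 + (1−p)·(-4000) = 23340
109000p − 4000 = 23340
p = (23340 + 4000) / 109000

p = 0.251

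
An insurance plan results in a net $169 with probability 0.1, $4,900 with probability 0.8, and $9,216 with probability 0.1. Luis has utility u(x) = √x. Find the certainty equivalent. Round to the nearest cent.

$4,475.61

E[u] = 0.1·√169 + 0.8·√4900 + 0.1·√9216 = 0.1·13 + 0.8·70 + 0.1·96 = 66.9
CE = (66.9)² = 4475.61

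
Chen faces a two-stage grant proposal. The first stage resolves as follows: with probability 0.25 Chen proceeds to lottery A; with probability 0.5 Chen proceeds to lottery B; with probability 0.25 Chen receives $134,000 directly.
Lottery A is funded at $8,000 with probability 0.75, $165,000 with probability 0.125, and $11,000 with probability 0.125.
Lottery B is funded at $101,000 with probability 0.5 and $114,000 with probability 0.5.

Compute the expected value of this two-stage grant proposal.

$94,250

EV(A) = 0.75 × 8000 + 0.125 × 165000 + 0.125 × 11000 = 6000 + 20625 + 1375 = 28000
EV(B) = 0.5 × 101000 + 0.5 × 114000 = 50500 + 57000 = 107500
Branch C: 134000 (certain)
Overall = 0.25 × 28000 + 0.5 × 107500 + 0.25 × 134000 = 7000 + 53750 + 33500 = 94250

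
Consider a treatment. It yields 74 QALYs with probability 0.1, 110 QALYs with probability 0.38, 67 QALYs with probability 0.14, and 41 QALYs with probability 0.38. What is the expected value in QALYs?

EV = 0.1 × 74 + 0.38 × 110 + 0.14 × 67 + 0.38 × 41 = 7.4 + 41.8 + 9.38 + 15.58 = 74.16

74.16 QALYs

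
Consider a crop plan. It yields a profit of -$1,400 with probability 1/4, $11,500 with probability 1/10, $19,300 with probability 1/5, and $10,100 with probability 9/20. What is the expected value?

EV = 1/4 × (-1400) + 1/10 × 11500 + 1/5 × 19300 + 9/20 × 10100 = -350 + 1150 + 3860 + 4545 = 9205

$9,205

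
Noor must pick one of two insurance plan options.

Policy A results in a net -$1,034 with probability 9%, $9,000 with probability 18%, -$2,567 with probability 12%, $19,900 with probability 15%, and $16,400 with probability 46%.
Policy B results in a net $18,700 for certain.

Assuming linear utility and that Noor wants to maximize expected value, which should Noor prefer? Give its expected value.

Policy B ($18,700)

Policy A = 0.09 × (-1034) + 0.18 × 9000 + 0.12 × (-2567) + 0.15 × 19900 + 0.46 × 16400 = -93.06 + 1620 − 308.04 + 2985 + 7544 = 11747.9
Policy B: 18700 (certain)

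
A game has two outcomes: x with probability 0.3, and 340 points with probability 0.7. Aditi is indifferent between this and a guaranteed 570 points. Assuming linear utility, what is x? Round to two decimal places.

0.3·x + 0.7·340 = 570
0.3·x = 570 − 238 = 332
x = 332 / 0.3 = 1106.6667

x = 1106.67 points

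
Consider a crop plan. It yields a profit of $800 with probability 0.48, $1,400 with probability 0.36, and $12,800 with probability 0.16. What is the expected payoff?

$2,936

EV = 0.48 × 800 + 0.36 × 1400 + 0.16 × 12800 = 384 + 504 + 2048 = 2936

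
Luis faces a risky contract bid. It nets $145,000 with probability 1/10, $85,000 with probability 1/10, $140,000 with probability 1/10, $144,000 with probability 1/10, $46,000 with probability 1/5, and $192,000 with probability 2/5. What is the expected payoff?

$137,400

EV = 1/10 × 145000 + 1/10 × 85000 + 1/10 × 140000 + 1/10 × 144000 + 1/5 × 46000 + 2/5 × 192000 = 14500 + 8500 + 14000 + 14400 + 9200 + 76800 = 137400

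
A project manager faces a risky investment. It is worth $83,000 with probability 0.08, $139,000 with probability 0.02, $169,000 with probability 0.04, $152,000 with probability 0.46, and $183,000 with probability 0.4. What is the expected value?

EV = 0.08 × 83000 + 0.02 × 139000 + 0.04 × 169000 + 0.46 × 152000 + 0.4 × 183000 = 6640 + 2780 + 6760 + 69920 + 73200 = 159300

$159,300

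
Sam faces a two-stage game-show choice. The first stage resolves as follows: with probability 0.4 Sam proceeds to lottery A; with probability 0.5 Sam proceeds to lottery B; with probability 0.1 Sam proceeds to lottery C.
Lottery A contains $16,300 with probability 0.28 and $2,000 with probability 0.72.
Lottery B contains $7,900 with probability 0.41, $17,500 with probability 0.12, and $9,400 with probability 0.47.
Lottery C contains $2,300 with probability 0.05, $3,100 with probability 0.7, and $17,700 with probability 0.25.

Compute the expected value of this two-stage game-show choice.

$7,951.10

EV(A) = 0.28 × 16300 + 0.72 × 2000 = 4564 + 1440 = 6004
EV(B) = 0.41 × 7900 + 0.12 × 17500 + 0.47 × 9400 = 3239 + 2100 + 4418 = 9757
EV(C) = 0.05 × 2300 + 0.7 × 3100 + 0.25 × 17700 = 115 + 2170 + 4425 = 6710
Overall = 0.4 × 6004 + 0.5 × 9757 + 0.1 × 6710 = 2401.6 + 4878.5 + 671 = 7951.1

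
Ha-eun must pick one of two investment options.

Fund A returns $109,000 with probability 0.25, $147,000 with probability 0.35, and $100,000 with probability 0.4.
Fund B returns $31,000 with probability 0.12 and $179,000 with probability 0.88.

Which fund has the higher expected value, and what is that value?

Fund A = 0.25 × 109000 + 0.35 × 147000 + 0.4 × 100000 = 27250 + 51450 + 40000 = 118700
Fund B = 0.12 × 31000 + 0.88 × 179000 = 3720 + 157520 = 161240

Fund B ($161,240)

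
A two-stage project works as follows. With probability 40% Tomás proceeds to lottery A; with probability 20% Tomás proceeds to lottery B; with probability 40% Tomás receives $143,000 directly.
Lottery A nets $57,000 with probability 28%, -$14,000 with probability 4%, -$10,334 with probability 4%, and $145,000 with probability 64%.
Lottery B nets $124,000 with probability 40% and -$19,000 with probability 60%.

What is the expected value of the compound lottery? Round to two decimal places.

EV(A) = 0.28 × 57000 + 0.04 × (-14000) + 0.04 × (-10334) + 0.64 × 145000 = 15960 − 560 − 413.36 + 92800 = 107786.64
EV(B) = 0.4 × 124000 + 0.6 × (-19000) = 49600 − 11400 = 38200
Branch C: 143000 (certain)
Overall = 0.4 × 107786.64 + 0.2 × 38200 + 0.4 × 143000 = 43114.656 + 7640 + 57200 = 107954.656

$107,954.66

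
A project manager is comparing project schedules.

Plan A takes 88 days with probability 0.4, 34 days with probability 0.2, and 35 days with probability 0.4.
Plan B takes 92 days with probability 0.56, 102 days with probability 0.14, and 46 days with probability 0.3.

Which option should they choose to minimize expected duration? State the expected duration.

Plan A = 0.4 × 88 + 0.2 × 34 + 0.4 × 35 = 35.2 + 6.8 + 14 = 56
Plan B = 0.56 × 92 + 0.14 × 102 + 0.3 × 46 = 51.52 + 14.28 + 13.8 = 79.6

Plan A (56 days)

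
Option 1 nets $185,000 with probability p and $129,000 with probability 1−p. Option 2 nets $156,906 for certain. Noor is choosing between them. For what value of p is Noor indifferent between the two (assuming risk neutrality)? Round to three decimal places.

p = 0.498

p·185000 + (1−p)·129000 = 156906
56000p + 129000 = 156906
p = (156906 − 129000) / 56000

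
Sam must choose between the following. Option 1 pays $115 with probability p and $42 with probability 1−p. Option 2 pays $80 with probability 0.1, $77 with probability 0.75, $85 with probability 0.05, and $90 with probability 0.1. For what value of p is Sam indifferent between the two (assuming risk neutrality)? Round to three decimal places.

p = 0.507

EV(Option 2) = 0.1 × 80 + 0.75 × 77 + 0.05 × 85 + 0.1 × 90 = 8 + 57.75 + 4.25 + 9 = 79
p·115 + (1−p)·42 = 79
73p + 42 = 79
p = (79 − 42) / 73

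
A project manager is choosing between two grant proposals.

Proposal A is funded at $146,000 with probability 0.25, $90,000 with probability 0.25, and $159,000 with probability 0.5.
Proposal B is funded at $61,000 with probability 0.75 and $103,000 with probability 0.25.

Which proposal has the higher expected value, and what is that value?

Proposal A = 0.25 × 146000 + 0.25 × 90000 + 0.5 × 159000 = 36500 + 22500 + 79500 = 138500
Proposal B = 0.75 × 61000 + 0.25 × 103000 = 45750 + 25750 = 71500

Proposal A ($138,500)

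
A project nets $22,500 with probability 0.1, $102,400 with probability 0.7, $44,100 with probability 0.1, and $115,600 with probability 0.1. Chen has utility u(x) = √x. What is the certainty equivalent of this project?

E[u] = 0.1·√22500 + 0.7·√102400 + 0.1·√44100 + 0.1·√115600 = 0.1·150 + 0.7·320 + 0.1·210 + 0.1·340 = 294
CE = (294)² = 86436

$86,436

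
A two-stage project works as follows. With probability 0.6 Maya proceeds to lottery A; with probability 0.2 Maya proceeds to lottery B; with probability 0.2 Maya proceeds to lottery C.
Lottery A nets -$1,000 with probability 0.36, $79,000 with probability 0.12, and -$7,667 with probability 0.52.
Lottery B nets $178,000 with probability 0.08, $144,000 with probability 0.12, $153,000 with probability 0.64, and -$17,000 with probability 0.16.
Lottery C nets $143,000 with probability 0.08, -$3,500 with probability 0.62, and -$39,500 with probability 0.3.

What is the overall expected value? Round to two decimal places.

EV(A) = 0.36 × (-1000) + 0.12 × 79000 + 0.52 × (-7667) = -360 + 9480 − 3986.84 = 5133.16
EV(B) = 0.08 × 178000 + 0.12 × 144000 + 0.64 × 153000 + 0.16 × (-17000) = 14240 + 17280 + 97920 − 2720 = 126720
EV(C) = 0.08 × 143000 + 0.62 × (-3500) + 0.3 × (-39500) = 11440 − 2170 − 11850 = -2580
Overall = 0.6 × 5133.16 + 0.2 × 126720 + 0.2 × (-2580) = 3079.896 + 25344 − 516 = 27907.896

$27,907.90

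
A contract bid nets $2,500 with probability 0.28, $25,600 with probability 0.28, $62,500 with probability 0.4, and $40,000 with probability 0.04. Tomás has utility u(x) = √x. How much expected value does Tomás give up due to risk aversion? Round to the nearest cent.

$6,645.76

E[u] = 0.28·√2500 + 0.28·√25600 + 0.4·√62500 + 0.04·√40000 = 0.28·50 + 0.28·160 + 0.4·250 + 0.04·200 = 166.8
CE = (166.8)² = 27822.24
Risk premium = EV − CE = 34468 − 27822.24 = 6645.76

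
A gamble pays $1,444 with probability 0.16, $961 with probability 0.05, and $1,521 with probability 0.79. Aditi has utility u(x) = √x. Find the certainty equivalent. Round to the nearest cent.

$1,477.63

E[u] = 0.16·√1444 + 0.05·√961 + 0.79·√1521 = 0.16·38 + 0.05·31 + 0.79·39 = 38.44
CE = (38.44)² = 1477.6336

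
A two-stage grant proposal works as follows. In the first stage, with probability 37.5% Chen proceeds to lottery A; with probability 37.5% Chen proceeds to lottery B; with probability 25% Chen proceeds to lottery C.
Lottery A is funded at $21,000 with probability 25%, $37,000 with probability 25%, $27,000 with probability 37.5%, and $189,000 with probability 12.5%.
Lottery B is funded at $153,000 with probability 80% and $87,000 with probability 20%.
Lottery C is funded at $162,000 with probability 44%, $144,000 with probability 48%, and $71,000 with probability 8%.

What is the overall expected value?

EV(A) = 0.25 × 21000 + 0.25 × 37000 + 0.375 × 27000 + 0.125 × 189000 = 5250 + 9250 + 10125 + 23625 = 48250
EV(B) = 0.8 × 153000 + 0.2 × 87000 = 122400 + 17400 = 139800
EV(C) = 0.44 × 162000 + 0.48 × 144000 + 0.08 × 71000 = 71280 + 69120 + 5680 = 146080
Overall = 0.375 × 48250 + 0.375 × 139800 + 0.25 × 146080 = 18093.75 + 52425 + 36520 = 107038.75

$107,038.75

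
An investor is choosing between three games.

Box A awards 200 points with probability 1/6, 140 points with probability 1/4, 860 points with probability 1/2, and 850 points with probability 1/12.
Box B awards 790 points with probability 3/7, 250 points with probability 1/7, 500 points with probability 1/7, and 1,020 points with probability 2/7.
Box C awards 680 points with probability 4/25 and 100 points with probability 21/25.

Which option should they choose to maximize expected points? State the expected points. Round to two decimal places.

Box B (737.14 points)

Box A = 1/6 × 200 + 1/4 × 140 + 1/2 × 860 + 1/12 × 850 = 33.3333 + 35 + 430 + 70.8333 = 569.1667
Box B = 3/7 × 790 + 1/7 × 250 + 1/7 × 500 + 2/7 × 1020 = 338.5714 + 35.7143 + 71.4286 + 291.4286 = 737.1429
Box C = 4/25 × 680 + 21/25 × 100 = 108.8 + 84 = 192.8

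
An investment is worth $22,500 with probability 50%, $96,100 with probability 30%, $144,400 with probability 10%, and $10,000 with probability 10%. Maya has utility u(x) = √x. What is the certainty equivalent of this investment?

E[u] = 0.5·√22500 + 0.3·√96100 + 0.1·√144400 + 0.1·√10000 = 0.5·150 + 0.3·310 + 0.1·380 + 0.1·100 = 216
CE = (216)² = 46656

$46,656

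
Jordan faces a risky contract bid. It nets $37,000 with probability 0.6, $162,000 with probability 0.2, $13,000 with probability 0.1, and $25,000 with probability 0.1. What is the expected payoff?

$58,400

EV = 0.6 × 37000 + 0.2 × 162000 + 0.1 × 13000 + 0.1 × 25000 = 22200 + 32400 + 1300 + 2500 = 58400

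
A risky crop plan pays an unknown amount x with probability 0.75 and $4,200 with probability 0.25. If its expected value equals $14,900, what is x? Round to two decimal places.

x = $18,466.67

0.75·x + 0.25·4200 = 14900
0.75·x = 14900 − 1050 = 13850
x = 13850 / 0.75 = 18466.6667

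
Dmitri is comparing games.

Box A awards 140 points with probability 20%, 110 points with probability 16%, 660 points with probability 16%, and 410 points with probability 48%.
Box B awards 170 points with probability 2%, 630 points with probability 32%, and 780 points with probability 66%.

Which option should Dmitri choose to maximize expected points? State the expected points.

Box A = 0.2 × 140 + 0.16 × 110 + 0.16 × 660 + 0.48 × 410 = 28 + 17.6 + 105.6 + 196.8 = 348
Box B = 0.02 × 170 + 0.32 × 630 + 0.66 × 780 = 3.4 + 201.6 + 514.8 = 719.8

Box B (719.8 points)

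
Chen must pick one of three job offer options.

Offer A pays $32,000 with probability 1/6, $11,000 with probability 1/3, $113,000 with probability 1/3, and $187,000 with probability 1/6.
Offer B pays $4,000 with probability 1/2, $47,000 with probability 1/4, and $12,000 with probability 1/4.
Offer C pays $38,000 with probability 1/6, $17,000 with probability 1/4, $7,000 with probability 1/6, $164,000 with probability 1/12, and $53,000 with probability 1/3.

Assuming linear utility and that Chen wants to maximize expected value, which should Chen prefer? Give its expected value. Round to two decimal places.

Offer A = 1/6 × 32000 + 1/3 × 11000 + 1/3 × 113000 + 1/6 × 187000 = 5333.3333 + 3666.6667 + 37666.6667 + 31166.6667 = 77833.3333
Offer B = 1/2 × 4000 + 1/4 × 47000 + 1/4 × 12000 = 2000 + 11750 + 3000 = 16750
Offer C = 1/6 × 38000 + 1/4 × 17000 + 1/6 × 7000 + 1/12 × 164000 + 1/3 × 53000 = 6333.3333 + 4250 + 1166.6667 + 13666.6667 + 17666.6667 = 43083.3333

Offer A ($77,833.33)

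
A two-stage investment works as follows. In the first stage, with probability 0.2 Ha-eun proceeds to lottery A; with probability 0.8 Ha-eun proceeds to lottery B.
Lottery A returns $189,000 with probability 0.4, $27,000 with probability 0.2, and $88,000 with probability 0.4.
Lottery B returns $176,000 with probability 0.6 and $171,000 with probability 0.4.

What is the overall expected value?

$162,440

EV(A) = 0.4 × 189000 + 0.2 × 27000 + 0.4 × 88000 = 75600 + 5400 + 35200 = 116200
EV(B) = 0.6 × 176000 + 0.4 × 171000 = 105600 + 68400 = 174000
Overall = 0.2 × 116200 + 0.8 × 174000 = 23240 + 139200 = 162440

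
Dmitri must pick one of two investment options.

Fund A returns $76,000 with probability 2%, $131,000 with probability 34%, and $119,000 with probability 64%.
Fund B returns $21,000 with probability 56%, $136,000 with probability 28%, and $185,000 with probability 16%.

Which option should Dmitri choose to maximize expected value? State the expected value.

Fund A = 0.02 × 76000 + 0.34 × 131000 + 0.64 × 119000 = 1520 + 44540 + 76160 = 122220
Fund B = 0.56 × 21000 + 0.28 × 136000 + 0.16 × 185000 = 11760 + 38080 + 29600 = 79440

Fund A ($122,220)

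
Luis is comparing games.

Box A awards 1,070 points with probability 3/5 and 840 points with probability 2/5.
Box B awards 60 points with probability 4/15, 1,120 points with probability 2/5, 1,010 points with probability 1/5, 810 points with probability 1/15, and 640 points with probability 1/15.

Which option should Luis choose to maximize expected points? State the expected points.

Box A = 3/5 × 1070 + 2/5 × 840 = 642 + 336 = 978
Box B = 4/15 × 60 + 2/5 × 1120 + 1/5 × 1010 + 1/15 × 810 + 1/15 × 640 = 16 + 448 + 202 + 54 + 42.6667 = 762.6667

Box A (978 points)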